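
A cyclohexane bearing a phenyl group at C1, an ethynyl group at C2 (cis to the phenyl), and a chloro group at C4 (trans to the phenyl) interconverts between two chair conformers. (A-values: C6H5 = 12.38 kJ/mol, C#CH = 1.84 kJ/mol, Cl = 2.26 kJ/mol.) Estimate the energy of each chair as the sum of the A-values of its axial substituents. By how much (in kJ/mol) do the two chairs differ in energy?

Chair I (phenyl axial, ethynyl equatorial, chloro axial): E = 14.64 kJ/mol.
Chair II (phenyl equatorial, ethynyl axial, chloro equatorial): E = 1.84 kJ/mol.
ΔE = 14.64 − 1.84 = 12.80 kJ/mol; chair II is more stable.

12.80 kJ/mol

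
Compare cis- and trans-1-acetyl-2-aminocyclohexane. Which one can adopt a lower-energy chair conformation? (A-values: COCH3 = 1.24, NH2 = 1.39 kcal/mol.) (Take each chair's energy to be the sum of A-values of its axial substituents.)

At 1,2 positions (parity opposite): cis → (a,e or e,a); trans → (e,e or a,a).
Best chair for cis: E = 1.24 kcal/mol; best chair for trans: E = 0.00 kcal/mol.
The trans isomer is lower by 1.24 kcal/mol.

trans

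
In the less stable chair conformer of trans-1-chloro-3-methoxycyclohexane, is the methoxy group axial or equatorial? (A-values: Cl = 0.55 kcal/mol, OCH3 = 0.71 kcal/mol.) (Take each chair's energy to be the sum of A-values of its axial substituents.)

C1 and C3 have the same parity, so for the trans isomer the two substituents are one axial and one equatorial in each chair.
Chair I (chloro axial, methoxy equatorial): E = 0.55 kcal/mol.
Chair II (chloro equatorial, methoxy axial): E = 0.71 kcal/mol.
Chair II is the less stable (higher-energy) conformer, and in that chair the methoxy group is axial.

axial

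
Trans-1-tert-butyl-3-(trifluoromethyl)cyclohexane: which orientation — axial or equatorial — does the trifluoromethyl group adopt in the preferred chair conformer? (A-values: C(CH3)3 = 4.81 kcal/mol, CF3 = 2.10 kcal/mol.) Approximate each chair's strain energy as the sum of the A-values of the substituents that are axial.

axial

C1 and C3 have the same parity, so for the trans isomer the two substituents are one axial and one equatorial in each chair.
Chair I (tert-butyl axial, trifluoromethyl equatorial): E = 4.81 kcal/mol.
Chair II (tert-butyl equatorial, trifluoromethyl axial): E = 2.10 kcal/mol.
Chair II is the more stable (lower-energy) conformer, and in that chair the trifluoromethyl group is axial.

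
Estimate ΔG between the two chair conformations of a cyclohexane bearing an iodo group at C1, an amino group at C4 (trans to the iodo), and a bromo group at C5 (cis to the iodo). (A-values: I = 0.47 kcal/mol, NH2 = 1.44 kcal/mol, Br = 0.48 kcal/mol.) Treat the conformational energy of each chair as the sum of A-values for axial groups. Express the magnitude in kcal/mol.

2.39 kcal/mol

Chair I (iodo axial, amino axial, bromo axial): E = 2.39 kcal/mol.
Chair II (iodo equatorial, amino equatorial, bromo equatorial): E = 0.00 kcal/mol.
ΔE = 2.39 − 0.00 = 2.39 kcal/mol; chair II is more stable.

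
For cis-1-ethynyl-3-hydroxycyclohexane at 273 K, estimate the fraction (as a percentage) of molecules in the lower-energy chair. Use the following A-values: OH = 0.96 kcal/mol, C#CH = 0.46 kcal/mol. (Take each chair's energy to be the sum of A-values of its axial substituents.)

C1 and C3 have the same parity, so for the cis isomer the two substituents are e,e in one chair and a,a in the other.
Chair I (hydroxyl axial, ethynyl axial): E = 1.42 kcal/mol; chair II (hydroxyl equatorial, ethynyl equatorial): E = 0.00 kcal/mol.
ΔG = 1.42 kcal/mol between the two chairs.
K = exp(ΔG/RT) with R = 1.987×10⁻³ kcal mol⁻¹ K⁻¹ and T = 273 K gives K ≈ 13.7.
Fraction in the lower-energy chair = K/(K+1) = 93.2%.

93.2%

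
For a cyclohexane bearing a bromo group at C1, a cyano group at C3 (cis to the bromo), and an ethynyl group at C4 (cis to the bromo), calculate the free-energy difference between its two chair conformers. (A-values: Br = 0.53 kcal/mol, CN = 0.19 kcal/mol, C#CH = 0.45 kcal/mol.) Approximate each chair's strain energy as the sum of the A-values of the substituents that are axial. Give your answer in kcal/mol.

Chair I (bromo axial, cyano axial, ethynyl equatorial): E = 0.72 kcal/mol.
Chair II (bromo equatorial, cyano equatorial, ethynyl axial): E = 0.45 kcal/mol.
ΔE = 0.72 − 0.45 = 0.27 kcal/mol; chair II is more stable.

0.27 kcal/mol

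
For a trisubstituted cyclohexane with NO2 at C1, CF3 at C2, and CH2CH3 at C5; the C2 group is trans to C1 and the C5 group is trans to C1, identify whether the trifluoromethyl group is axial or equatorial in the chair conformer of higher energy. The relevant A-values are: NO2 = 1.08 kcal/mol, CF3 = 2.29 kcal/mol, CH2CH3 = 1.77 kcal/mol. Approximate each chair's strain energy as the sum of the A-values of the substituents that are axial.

axial

Chair I (nitro axial, trifluoromethyl axial, ethyl equatorial): E = 3.37 kcal/mol.
Chair II (nitro equatorial, trifluoromethyl equatorial, ethyl axial): E = 1.77 kcal/mol.
Chair I is the less stable (higher-energy) conformer, and in that chair the trifluoromethyl group is axial.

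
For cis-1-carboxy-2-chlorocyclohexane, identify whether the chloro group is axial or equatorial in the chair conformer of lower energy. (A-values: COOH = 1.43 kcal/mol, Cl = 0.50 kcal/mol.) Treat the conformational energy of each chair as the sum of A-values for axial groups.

axial

C1 and C2 have opposite parity, so for the cis isomer the two substituents are one axial and one equatorial in each chair.
Chair I (carboxyl axial, chloro equatorial): E = 1.43 kcal/mol.
Chair II (carboxyl equatorial, chloro axial): E = 0.50 kcal/mol.
Chair II is the more stable (lower-energy) conformer, and in that chair the chloro group is axial.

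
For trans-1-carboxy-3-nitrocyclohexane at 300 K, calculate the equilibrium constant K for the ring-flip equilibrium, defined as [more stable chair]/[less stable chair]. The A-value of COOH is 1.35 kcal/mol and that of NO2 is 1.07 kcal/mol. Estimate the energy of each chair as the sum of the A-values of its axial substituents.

K ≈ 1.60

C1 and C3 have the same parity, so for the trans isomer the two substituents are one axial and one equatorial in each chair.
Chair I (carboxyl axial, nitro equatorial): E = 1.35 kcal/mol; chair II (carboxyl equatorial, nitro axial): E = 1.07 kcal/mol.
ΔG = 0.28 kcal/mol between the two chairs.
K = exp(ΔG/RT) with R = 1.987×10⁻³ kcal mol⁻¹ K⁻¹ and T = 300 K gives K ≈ 1.6.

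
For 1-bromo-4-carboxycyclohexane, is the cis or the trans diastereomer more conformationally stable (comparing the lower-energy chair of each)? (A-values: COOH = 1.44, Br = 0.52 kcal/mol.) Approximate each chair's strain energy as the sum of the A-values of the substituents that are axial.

At 1,4 positions (parity opposite): cis → (a,e or e,a); trans → (e,e or a,a).
Best chair for cis: E = 0.52 kcal/mol; best chair for trans: E = 0.00 kcal/mol.
The trans isomer is lower by 0.52 kcal/mol.

trans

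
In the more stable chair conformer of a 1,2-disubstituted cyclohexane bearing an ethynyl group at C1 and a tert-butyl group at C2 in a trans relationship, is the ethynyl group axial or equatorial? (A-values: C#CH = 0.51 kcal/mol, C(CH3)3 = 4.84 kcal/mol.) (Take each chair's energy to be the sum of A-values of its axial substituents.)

equatorial

C1 and C2 have opposite parity, so for the trans isomer the two substituents are e,e in one chair and a,a in the other.
Chair I (ethynyl axial, tert-butyl axial): E = 5.35 kcal/mol.
Chair II (ethynyl equatorial, tert-butyl equatorial): E = 0.00 kcal/mol.
Chair II is the more stable (lower-energy) conformer, and in that chair the ethynyl group is equatorial.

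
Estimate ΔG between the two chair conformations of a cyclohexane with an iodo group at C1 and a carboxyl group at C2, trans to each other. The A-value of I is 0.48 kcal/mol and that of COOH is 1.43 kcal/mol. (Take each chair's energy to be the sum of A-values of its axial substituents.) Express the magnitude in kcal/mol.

1.91 kcal/mol

C1 and C2 have opposite parity, so for the trans isomer the two substituents are e,e in one chair and a,a in the other.
Chair I (iodo axial, carboxyl axial): E = 1.91 kcal/mol.
Chair II (iodo equatorial, carboxyl equatorial): E = 0.00 kcal/mol.
ΔE = 1.91 − 0.00 = 1.91 kcal/mol; chair II is more stable.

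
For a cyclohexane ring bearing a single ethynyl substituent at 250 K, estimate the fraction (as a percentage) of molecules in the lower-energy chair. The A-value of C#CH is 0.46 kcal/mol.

One chair has the ethynyl group axial (E = 0.46 kcal/mol) and the other has it equatorial (E = 0).
ΔG = 0.46 kcal/mol between the two chairs.
K = exp(ΔG/RT) with R = 1.987×10⁻³ kcal mol⁻¹ K⁻¹ and T = 250 K gives K ≈ 2.52.
Fraction in the lower-energy chair = K/(K+1) = 71.6%.

71.6%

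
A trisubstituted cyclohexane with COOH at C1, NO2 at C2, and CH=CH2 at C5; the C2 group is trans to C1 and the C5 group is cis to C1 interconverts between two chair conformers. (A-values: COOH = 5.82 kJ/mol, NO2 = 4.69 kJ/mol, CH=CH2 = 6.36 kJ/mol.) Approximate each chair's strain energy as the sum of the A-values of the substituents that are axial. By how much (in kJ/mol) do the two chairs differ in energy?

16.87 kJ/mol

Chair I (carboxyl axial, nitro axial, vinyl axial): E = 16.87 kJ/mol.
Chair II (carboxyl equatorial, nitro equatorial, vinyl equatorial): E = 0.00 kJ/mol.
ΔE = 16.87 − 0.00 = 16.87 kJ/mol; chair II is more stable.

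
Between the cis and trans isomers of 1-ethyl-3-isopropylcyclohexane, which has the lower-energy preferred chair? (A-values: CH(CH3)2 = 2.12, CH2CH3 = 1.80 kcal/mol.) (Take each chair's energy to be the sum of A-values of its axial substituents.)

At 1,3 positions (parity same): cis → (e,e or a,a); trans → (a,e or e,a).
Best chair for cis: E = 0.00 kcal/mol; best chair for trans: E = 1.80 kcal/mol.
The cis isomer is lower by 1.80 kcal/mol.

cis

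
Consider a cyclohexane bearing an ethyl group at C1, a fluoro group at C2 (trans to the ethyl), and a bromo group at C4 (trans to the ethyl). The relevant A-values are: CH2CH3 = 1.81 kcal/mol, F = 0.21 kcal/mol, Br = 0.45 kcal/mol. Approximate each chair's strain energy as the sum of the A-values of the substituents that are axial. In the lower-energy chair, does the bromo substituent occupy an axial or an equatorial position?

equatorial

Chair I (ethyl axial, fluoro axial, bromo axial): E = 2.47 kcal/mol.
Chair II (ethyl equatorial, fluoro equatorial, bromo equatorial): E = 0.00 kcal/mol.
Chair II is the more stable (lower-energy) conformer, and in that chair the bromo group is equatorial.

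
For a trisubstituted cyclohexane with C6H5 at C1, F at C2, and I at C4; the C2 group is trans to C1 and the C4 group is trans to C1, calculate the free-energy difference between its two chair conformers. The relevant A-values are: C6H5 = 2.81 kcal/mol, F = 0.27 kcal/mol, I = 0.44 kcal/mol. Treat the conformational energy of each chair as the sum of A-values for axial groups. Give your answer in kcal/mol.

3.52 kcal/mol

Chair I (phenyl axial, fluoro axial, iodo axial): E = 3.52 kcal/mol.
Chair II (phenyl equatorial, fluoro equatorial, iodo equatorial): E = 0.00 kcal/mol.
ΔE = 3.52 − 0.00 = 3.52 kcal/mol; chair II is more stable.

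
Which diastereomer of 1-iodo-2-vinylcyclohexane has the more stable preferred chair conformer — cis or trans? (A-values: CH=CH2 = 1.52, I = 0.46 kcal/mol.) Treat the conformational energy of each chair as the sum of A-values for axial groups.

At 1,2 positions (parity opposite): cis → (a,e or e,a); trans → (e,e or a,a).
Best chair for cis: E = 0.46 kcal/mol; best chair for trans: E = 0.00 kcal/mol.
The trans isomer is lower by 0.46 kcal/mol.

trans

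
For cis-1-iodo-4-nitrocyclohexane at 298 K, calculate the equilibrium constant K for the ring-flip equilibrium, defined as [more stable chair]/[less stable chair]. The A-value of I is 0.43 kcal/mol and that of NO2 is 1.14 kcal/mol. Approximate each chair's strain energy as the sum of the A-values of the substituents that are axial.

K ≈ 3.32

C1 and C4 have opposite parity, so for the cis isomer the two substituents are one axial and one equatorial in each chair.
Chair I (iodo axial, nitro equatorial): E = 0.43 kcal/mol; chair II (iodo equatorial, nitro axial): E = 1.14 kcal/mol.
ΔG = 0.71 kcal/mol between the two chairs.
K = exp(ΔG/RT) with R = 1.987×10⁻³ kcal mol⁻¹ K⁻¹ and T = 298 K gives K ≈ 3.32.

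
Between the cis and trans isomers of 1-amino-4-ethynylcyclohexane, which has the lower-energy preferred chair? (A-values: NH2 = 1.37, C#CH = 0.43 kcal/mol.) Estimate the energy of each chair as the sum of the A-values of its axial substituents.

trans

At 1,4 positions (parity opposite): cis → (a,e or e,a); trans → (e,e or a,a).
Best chair for cis: E = 0.43 kcal/mol; best chair for trans: E = 0.00 kcal/mol.
The trans isomer is lower by 0.43 kcal/mol.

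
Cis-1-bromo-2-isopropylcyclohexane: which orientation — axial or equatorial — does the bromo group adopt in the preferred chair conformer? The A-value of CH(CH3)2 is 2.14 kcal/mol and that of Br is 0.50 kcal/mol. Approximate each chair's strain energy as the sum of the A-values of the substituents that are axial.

C1 and C2 have opposite parity, so for the cis isomer the two substituents are one axial and one equatorial in each chair.
Chair I (isopropyl axial, bromo equatorial): E = 2.14 kcal/mol.
Chair II (isopropyl equatorial, bromo axial): E = 0.50 kcal/mol.
Chair II is the more stable (lower-energy) conformer, and in that chair the bromo group is axial.

axial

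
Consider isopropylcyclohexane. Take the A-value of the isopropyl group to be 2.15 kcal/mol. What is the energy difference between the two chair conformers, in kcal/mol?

A monosubstituted cyclohexane has one chair with the isopropyl group axial (E = A = 2.15 kcal/mol) and one with it equatorial (E = 0).
ΔE = 2.15 − 0 = 2.15 kcal/mol.

2.15 kcal/mol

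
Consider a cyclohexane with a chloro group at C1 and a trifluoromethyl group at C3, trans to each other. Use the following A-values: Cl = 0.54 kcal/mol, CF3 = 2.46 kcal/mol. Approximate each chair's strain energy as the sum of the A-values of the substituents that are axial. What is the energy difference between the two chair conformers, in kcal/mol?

C1 and C3 have the same parity, so for the trans isomer the two substituents are one axial and one equatorial in each chair.
Chair I (chloro axial, trifluoromethyl equatorial): E = 0.54 kcal/mol.
Chair II (chloro equatorial, trifluoromethyl axial): E = 2.46 kcal/mol.
ΔE = 2.46 − 0.54 = 1.92 kcal/mol; chair I is more stable.

1.92 kcal/mol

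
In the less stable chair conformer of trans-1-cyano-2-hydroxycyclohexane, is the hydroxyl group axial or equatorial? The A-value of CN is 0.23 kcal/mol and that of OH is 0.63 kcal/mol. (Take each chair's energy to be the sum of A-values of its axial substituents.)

C1 and C2 have opposite parity, so for the trans isomer the two substituents are e,e in one chair and a,a in the other.
Chair I (cyano axial, hydroxyl axial): E = 0.86 kcal/mol.
Chair II (cyano equatorial, hydroxyl equatorial): E = 0.00 kcal/mol.
Chair I is the less stable (higher-energy) conformer, and in that chair the hydroxyl group is axial.

axial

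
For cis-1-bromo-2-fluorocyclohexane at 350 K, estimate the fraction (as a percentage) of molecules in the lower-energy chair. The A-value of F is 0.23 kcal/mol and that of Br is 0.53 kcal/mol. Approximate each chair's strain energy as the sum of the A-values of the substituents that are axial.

60.6%

C1 and C2 have opposite parity, so for the cis isomer the two substituents are one axial and one equatorial in each chair.
Chair I (fluoro axial, bromo equatorial): E = 0.23 kcal/mol; chair II (fluoro equatorial, bromo axial): E = 0.53 kcal/mol.
ΔG = 0.30 kcal/mol between the two chairs.
K = exp(ΔG/RT) with R = 1.987×10⁻³ kcal mol⁻¹ K⁻¹ and T = 350 K gives K ≈ 1.54.
Fraction in the lower-energy chair = K/(K+1) = 60.6%.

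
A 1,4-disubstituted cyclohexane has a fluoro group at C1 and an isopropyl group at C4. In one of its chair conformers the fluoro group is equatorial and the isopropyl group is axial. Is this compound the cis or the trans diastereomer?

C1 and C4 have opposite parity, so their axial bonds point in opposite directions.
With opposite-parity carbons, two substituents on the same face are one axial and one equatorial; opposite faces give both axial or both equatorial.
Here the groups are equatorial/axial → same face → cis.

cis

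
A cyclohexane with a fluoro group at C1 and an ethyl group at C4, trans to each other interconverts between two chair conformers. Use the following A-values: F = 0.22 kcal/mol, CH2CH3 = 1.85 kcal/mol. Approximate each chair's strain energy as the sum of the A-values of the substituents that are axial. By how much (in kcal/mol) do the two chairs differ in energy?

C1 and C4 have opposite parity, so for the trans isomer the two substituents are e,e in one chair and a,a in the other.
Chair I (fluoro axial, ethyl axial): E = 2.07 kcal/mol.
Chair II (fluoro equatorial, ethyl equatorial): E = 0.00 kcal/mol.
ΔE = 2.07 − 0.00 = 2.07 kcal/mol; chair II is more stable.

2.07 kcal/mol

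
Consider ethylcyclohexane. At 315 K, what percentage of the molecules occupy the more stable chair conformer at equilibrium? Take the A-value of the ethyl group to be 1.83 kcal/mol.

One chair has the ethyl group axial (E = 1.83 kcal/mol) and the other has it equatorial (E = 0).
ΔG = 1.83 kcal/mol between the two chairs.
K = exp(ΔG/RT) with R = 1.987×10⁻³ kcal mol⁻¹ K⁻¹ and T = 315 K gives K ≈ 18.6.
Fraction in the lower-energy chair = K/(K+1) = 94.9%.

94.9%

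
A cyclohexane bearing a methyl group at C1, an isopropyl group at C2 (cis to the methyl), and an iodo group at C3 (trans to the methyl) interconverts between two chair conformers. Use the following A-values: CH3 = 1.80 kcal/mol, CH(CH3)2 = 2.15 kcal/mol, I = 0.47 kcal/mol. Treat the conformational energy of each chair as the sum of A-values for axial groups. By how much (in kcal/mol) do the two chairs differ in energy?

Chair I (methyl axial, isopropyl equatorial, iodo equatorial): E = 1.80 kcal/mol.
Chair II (methyl equatorial, isopropyl axial, iodo axial): E = 2.62 kcal/mol.
ΔE = 2.62 − 1.80 = 0.82 kcal/mol; chair I is more stable.

0.82 kcal/mol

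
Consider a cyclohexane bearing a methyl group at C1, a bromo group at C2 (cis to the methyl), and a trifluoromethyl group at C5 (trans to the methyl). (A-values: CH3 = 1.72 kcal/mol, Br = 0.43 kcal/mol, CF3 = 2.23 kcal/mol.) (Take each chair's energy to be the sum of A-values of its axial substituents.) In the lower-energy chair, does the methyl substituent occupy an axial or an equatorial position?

Chair I (methyl axial, bromo equatorial, trifluoromethyl equatorial): E = 1.72 kcal/mol.
Chair II (methyl equatorial, bromo axial, trifluoromethyl axial): E = 2.66 kcal/mol.
Chair I is the more stable (lower-energy) conformer, and in that chair the methyl group is axial.

axial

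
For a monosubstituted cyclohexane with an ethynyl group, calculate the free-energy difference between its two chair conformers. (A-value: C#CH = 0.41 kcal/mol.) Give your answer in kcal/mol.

0.41 kcal/mol

A monosubstituted cyclohexane has one chair with the ethynyl group axial (E = A = 0.41 kcal/mol) and one with it equatorial (E = 0).
ΔE = 0.41 − 0 = 0.41 kcal/mol.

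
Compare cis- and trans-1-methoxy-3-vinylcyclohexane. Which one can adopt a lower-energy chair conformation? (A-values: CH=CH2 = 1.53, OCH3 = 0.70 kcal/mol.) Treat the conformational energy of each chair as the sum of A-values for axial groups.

cis

At 1,3 positions (parity same): cis → (e,e or a,a); trans → (a,e or e,a).
Best chair for cis: E = 0.00 kcal/mol; best chair for trans: E = 0.70 kcal/mol.
The cis isomer is lower by 0.70 kcal/mol.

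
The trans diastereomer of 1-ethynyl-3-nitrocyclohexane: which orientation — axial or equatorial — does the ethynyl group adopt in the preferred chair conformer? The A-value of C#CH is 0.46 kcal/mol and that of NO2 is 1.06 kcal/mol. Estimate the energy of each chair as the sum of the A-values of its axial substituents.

axial

C1 and C3 have the same parity, so for the trans isomer the two substituents are one axial and one equatorial in each chair.
Chair I (ethynyl axial, nitro equatorial): E = 0.46 kcal/mol.
Chair II (ethynyl equatorial, nitro axial): E = 1.06 kcal/mol.
Chair I is the more stable (lower-energy) conformer, and in that chair the ethynyl group is axial.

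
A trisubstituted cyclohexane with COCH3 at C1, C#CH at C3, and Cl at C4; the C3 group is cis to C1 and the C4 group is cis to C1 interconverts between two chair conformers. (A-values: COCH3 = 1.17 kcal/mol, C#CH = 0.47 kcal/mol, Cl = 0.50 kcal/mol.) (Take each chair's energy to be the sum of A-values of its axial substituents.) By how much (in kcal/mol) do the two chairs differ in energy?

1.14 kcal/mol

Chair I (acetyl axial, ethynyl axial, chloro equatorial): E = 1.64 kcal/mol.
Chair II (acetyl equatorial, ethynyl equatorial, chloro axial): E = 0.50 kcal/mol.
ΔE = 1.64 − 0.50 = 1.14 kcal/mol; chair II is more stable.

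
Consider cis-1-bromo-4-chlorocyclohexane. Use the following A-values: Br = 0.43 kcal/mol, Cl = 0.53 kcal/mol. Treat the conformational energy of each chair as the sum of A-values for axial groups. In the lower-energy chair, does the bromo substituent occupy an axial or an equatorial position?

axial

C1 and C4 have opposite parity, so for the cis isomer the two substituents are one axial and one equatorial in each chair.
Chair I (bromo axial, chloro equatorial): E = 0.43 kcal/mol.
Chair II (bromo equatorial, chloro axial): E = 0.53 kcal/mol.
Chair I is the more stable (lower-energy) conformer, and in that chair the bromo group is axial.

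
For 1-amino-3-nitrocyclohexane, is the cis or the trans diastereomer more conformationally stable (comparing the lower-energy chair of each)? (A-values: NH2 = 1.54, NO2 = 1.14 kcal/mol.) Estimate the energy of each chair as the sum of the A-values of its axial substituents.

cis

At 1,3 positions (parity same): cis → (e,e or a,a); trans → (a,e or e,a).
Best chair for cis: E = 0.00 kcal/mol; best chair for trans: E = 1.14 kcal/mol.
The cis isomer is lower by 1.14 kcal/mol.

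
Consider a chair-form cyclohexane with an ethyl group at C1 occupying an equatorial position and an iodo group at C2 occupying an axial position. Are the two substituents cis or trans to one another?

C1 and C2 have opposite parity, so their axial bonds point in opposite directions.
With opposite-parity carbons, two substituents on the same face are one axial and one equatorial; opposite faces give both axial or both equatorial.
Here the groups are equatorial/axial → same face → cis.

cis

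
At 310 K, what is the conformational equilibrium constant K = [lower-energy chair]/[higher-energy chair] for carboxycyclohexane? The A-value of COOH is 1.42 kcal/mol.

One chair has the carboxyl group axial (E = 1.42 kcal/mol) and the other has it equatorial (E = 0).
ΔG = 1.42 kcal/mol between the two chairs.
K = exp(ΔG/RT) with R = 1.987×10⁻³ kcal mol⁻¹ K⁻¹ and T = 310 K gives K ≈ 10.

K ≈ 10.0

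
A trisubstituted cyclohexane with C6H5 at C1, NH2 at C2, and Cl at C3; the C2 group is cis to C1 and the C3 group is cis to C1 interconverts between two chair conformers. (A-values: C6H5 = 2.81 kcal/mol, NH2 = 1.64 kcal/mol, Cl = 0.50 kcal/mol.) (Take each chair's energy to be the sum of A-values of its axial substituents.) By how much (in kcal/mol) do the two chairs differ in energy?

Chair I (phenyl axial, amino equatorial, chloro axial): E = 3.31 kcal/mol.
Chair II (phenyl equatorial, amino axial, chloro equatorial): E = 1.64 kcal/mol.
ΔE = 3.31 − 1.64 = 1.67 kcal/mol; chair II is more stable.

1.67 kcal/mol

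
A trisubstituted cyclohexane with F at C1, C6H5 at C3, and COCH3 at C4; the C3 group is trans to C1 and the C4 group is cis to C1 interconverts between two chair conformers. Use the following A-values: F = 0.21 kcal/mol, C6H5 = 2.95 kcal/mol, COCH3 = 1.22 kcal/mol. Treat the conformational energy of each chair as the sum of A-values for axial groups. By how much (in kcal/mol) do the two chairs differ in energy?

Chair I (fluoro axial, phenyl equatorial, acetyl equatorial): E = 0.21 kcal/mol.
Chair II (fluoro equatorial, phenyl axial, acetyl axial): E = 4.17 kcal/mol.
ΔE = 4.17 − 0.21 = 3.96 kcal/mol; chair I is more stable.

3.96 kcal/mol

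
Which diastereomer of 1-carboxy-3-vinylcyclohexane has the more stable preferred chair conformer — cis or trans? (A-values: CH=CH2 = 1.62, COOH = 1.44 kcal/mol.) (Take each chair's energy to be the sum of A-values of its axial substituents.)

At 1,3 positions (parity same): cis → (e,e or a,a); trans → (a,e or e,a).
Best chair for cis: E = 0.00 kcal/mol; best chair for trans: E = 1.44 kcal/mol.
The cis isomer is lower by 1.44 kcal/mol.

cis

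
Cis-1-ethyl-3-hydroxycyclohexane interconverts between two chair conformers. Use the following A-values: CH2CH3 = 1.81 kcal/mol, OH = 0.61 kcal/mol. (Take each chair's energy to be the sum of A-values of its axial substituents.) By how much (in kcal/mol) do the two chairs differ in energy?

2.42 kcal/mol

C1 and C3 have the same parity, so for the cis isomer the two substituents are e,e in one chair and a,a in the other.
Chair I (ethyl axial, hydroxyl axial): E = 2.42 kcal/mol.
Chair II (ethyl equatorial, hydroxyl equatorial): E = 0.00 kcal/mol.
ΔE = 2.42 − 0.00 = 2.42 kcal/mol; chair II is more stable.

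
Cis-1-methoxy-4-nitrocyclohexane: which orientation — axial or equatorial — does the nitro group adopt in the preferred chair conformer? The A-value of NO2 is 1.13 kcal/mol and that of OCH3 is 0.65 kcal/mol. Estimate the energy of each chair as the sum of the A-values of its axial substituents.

equatorial

C1 and C4 have opposite parity, so for the cis isomer the two substituents are one axial and one equatorial in each chair.
Chair I (nitro axial, methoxy equatorial): E = 1.13 kcal/mol.
Chair II (nitro equatorial, methoxy axial): E = 0.65 kcal/mol.
Chair II is the more stable (lower-energy) conformer, and in that chair the nitro group is equatorial.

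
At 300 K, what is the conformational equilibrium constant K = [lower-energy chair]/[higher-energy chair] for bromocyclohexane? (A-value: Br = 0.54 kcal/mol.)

One chair has the bromo group axial (E = 0.54 kcal/mol) and the other has it equatorial (E = 0).
ΔG = 0.54 kcal/mol between the two chairs.
K = exp(ΔG/RT) with R = 1.987×10⁻³ kcal mol⁻¹ K⁻¹ and T = 300 K gives K ≈ 2.47.

K ≈ 2.47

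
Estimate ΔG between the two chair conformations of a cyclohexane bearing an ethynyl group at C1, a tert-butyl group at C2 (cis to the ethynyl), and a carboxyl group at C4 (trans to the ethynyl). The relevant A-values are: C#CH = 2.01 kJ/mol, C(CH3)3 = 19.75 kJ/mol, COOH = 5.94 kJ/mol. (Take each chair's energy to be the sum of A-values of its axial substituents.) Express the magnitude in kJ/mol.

Chair I (ethynyl axial, tert-butyl equatorial, carboxyl axial): E = 7.95 kJ/mol.
Chair II (ethynyl equatorial, tert-butyl axial, carboxyl equatorial): E = 19.75 kJ/mol.
ΔE = 19.75 − 7.95 = 11.80 kJ/mol; chair I is more stable.

11.80 kJ/mol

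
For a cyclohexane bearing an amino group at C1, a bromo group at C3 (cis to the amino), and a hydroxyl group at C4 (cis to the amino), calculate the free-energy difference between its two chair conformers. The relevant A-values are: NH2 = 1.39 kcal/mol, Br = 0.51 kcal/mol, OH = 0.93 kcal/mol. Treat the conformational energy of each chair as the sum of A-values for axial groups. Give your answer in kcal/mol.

Chair I (amino axial, bromo axial, hydroxyl equatorial): E = 1.90 kcal/mol.
Chair II (amino equatorial, bromo equatorial, hydroxyl axial): E = 0.93 kcal/mol.
ΔE = 1.90 − 0.93 = 0.97 kcal/mol; chair II is more stable.

0.97 kcal/mol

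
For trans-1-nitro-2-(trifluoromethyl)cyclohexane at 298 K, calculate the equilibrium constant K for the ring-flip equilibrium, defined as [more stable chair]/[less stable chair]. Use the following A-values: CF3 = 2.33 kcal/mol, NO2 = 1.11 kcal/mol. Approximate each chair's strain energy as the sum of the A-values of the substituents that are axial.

K ≈ 333

C1 and C2 have opposite parity, so for the trans isomer the two substituents are e,e in one chair and a,a in the other.
Chair I (trifluoromethyl axial, nitro axial): E = 3.44 kcal/mol; chair II (trifluoromethyl equatorial, nitro equatorial): E = 0.00 kcal/mol.
ΔG = 3.44 kcal/mol between the two chairs.
K = exp(ΔG/RT) with R = 1.987×10⁻³ kcal mol⁻¹ K⁻¹ and T = 298 K gives K ≈ 333.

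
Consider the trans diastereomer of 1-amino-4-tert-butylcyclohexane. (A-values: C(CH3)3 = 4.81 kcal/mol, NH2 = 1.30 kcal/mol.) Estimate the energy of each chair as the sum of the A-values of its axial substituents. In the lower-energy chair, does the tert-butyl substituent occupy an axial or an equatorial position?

equatorial

C1 and C4 have opposite parity, so for the trans isomer the two substituents are e,e in one chair and a,a in the other.
Chair I (tert-butyl axial, amino axial): E = 6.11 kcal/mol.
Chair II (tert-butyl equatorial, amino equatorial): E = 0.00 kcal/mol.
Chair II is the more stable (lower-energy) conformer, and in that chair the tert-butyl group is equatorial.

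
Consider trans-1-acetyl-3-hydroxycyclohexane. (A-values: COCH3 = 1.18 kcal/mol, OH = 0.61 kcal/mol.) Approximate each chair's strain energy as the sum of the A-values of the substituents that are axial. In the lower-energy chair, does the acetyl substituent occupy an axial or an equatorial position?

equatorial

C1 and C3 have the same parity, so for the trans isomer the two substituents are one axial and one equatorial in each chair.
Chair I (acetyl axial, hydroxyl equatorial): E = 1.18 kcal/mol.
Chair II (acetyl equatorial, hydroxyl axial): E = 0.61 kcal/mol.
Chair II is the more stable (lower-energy) conformer, and in that chair the acetyl group is equatorial.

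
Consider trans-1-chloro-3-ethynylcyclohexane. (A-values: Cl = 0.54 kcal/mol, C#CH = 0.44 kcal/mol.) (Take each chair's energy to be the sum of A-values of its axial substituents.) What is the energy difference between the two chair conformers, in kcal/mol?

0.10 kcal/mol

C1 and C3 have the same parity, so for the trans isomer the two substituents are one axial and one equatorial in each chair.
Chair I (chloro axial, ethynyl equatorial): E = 0.54 kcal/mol.
Chair II (chloro equatorial, ethynyl axial): E = 0.44 kcal/mol.
ΔE = 0.54 − 0.44 = 0.10 kcal/mol; chair II is more stable.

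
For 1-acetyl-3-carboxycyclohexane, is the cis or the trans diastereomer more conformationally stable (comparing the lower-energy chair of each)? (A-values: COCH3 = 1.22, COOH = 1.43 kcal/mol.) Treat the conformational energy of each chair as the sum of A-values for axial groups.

At 1,3 positions (parity same): cis → (e,e or a,a); trans → (a,e or e,a).
Best chair for cis: E = 0.00 kcal/mol; best chair for trans: E = 1.22 kcal/mol.
The cis isomer is lower by 1.22 kcal/mol.

cis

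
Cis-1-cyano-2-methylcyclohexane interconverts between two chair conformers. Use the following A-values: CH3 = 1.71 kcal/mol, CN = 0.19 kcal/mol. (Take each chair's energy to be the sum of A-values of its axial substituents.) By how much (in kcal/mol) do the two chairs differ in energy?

C1 and C2 have opposite parity, so for the cis isomer the two substituents are one axial and one equatorial in each chair.
Chair I (methyl axial, cyano equatorial): E = 1.71 kcal/mol.
Chair II (methyl equatorial, cyano axial): E = 0.19 kcal/mol.
ΔE = 1.71 − 0.19 = 1.52 kcal/mol; chair II is more stable.

1.52 kcal/mol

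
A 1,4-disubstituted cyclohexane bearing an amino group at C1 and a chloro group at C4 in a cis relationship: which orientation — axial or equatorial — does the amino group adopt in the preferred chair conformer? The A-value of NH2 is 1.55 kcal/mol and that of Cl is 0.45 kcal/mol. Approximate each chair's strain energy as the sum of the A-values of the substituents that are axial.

C1 and C4 have opposite parity, so for the cis isomer the two substituents are one axial and one equatorial in each chair.
Chair I (amino axial, chloro equatorial): E = 1.55 kcal/mol.
Chair II (amino equatorial, chloro axial): E = 0.45 kcal/mol.
Chair II is the more stable (lower-energy) conformer, and in that chair the amino group is equatorial.

equatorial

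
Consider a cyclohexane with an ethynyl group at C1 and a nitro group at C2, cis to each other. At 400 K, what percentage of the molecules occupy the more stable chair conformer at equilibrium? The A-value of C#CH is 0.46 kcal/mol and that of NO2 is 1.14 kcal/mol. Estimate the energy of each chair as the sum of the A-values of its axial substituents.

70.2%

C1 and C2 have opposite parity, so for the cis isomer the two substituents are one axial and one equatorial in each chair.
Chair I (ethynyl axial, nitro equatorial): E = 0.46 kcal/mol; chair II (ethynyl equatorial, nitro axial): E = 1.14 kcal/mol.
ΔG = 0.68 kcal/mol between the two chairs.
K = exp(ΔG/RT) with R = 1.987×10⁻³ kcal mol⁻¹ K⁻¹ and T = 400 K gives K ≈ 2.35.
Fraction in the lower-energy chair = K/(K+1) = 70.2%.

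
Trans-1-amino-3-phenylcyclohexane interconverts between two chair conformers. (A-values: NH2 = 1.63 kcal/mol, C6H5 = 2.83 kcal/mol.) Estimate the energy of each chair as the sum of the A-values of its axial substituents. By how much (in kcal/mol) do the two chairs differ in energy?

1.20 kcal/mol

C1 and C3 have the same parity, so for the trans isomer the two substituents are one axial and one equatorial in each chair.
Chair I (amino axial, phenyl equatorial): E = 1.63 kcal/mol.
Chair II (amino equatorial, phenyl axial): E = 2.83 kcal/mol.
ΔE = 2.83 − 1.63 = 1.20 kcal/mol; chair I is more stable.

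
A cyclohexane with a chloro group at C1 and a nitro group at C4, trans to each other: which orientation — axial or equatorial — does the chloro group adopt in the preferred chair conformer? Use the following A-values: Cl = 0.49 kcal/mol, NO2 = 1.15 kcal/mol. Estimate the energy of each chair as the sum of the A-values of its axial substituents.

equatorial

C1 and C4 have opposite parity, so for the trans isomer the two substituents are e,e in one chair and a,a in the other.
Chair I (chloro axial, nitro axial): E = 1.64 kcal/mol.
Chair II (chloro equatorial, nitro equatorial): E = 0.00 kcal/mol.
Chair II is the more stable (lower-energy) conformer, and in that chair the chloro group is equatorial.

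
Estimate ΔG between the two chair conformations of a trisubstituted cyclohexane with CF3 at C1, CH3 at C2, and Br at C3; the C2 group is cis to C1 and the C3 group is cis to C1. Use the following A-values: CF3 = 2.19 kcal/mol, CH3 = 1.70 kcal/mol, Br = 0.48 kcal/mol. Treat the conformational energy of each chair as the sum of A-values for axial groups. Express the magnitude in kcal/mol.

0.97 kcal/mol

Chair I (trifluoromethyl axial, methyl equatorial, bromo axial): E = 2.67 kcal/mol.
Chair II (trifluoromethyl equatorial, methyl axial, bromo equatorial): E = 1.70 kcal/mol.
ΔE = 2.67 − 1.70 = 0.97 kcal/mol; chair II is more stable.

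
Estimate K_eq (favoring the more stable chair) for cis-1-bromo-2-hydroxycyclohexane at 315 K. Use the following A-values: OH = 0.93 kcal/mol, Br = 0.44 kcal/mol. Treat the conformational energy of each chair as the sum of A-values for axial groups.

K ≈ 2.19

C1 and C2 have opposite parity, so for the cis isomer the two substituents are one axial and one equatorial in each chair.
Chair I (hydroxyl axial, bromo equatorial): E = 0.93 kcal/mol; chair II (hydroxyl equatorial, bromo axial): E = 0.44 kcal/mol.
ΔG = 0.49 kcal/mol between the two chairs.
K = exp(ΔG/RT) with R = 1.987×10⁻³ kcal mol⁻¹ K⁻¹ and T = 315 K gives K ≈ 2.19.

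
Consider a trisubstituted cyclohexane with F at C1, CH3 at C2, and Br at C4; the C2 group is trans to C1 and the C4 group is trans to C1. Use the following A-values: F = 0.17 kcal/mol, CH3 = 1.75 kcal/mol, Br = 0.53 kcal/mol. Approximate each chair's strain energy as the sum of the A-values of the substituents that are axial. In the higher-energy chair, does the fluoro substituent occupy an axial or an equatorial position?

axial

Chair I (fluoro axial, methyl axial, bromo axial): E = 2.45 kcal/mol.
Chair II (fluoro equatorial, methyl equatorial, bromo equatorial): E = 0.00 kcal/mol.
Chair I is the less stable (higher-energy) conformer, and in that chair the fluoro group is axial.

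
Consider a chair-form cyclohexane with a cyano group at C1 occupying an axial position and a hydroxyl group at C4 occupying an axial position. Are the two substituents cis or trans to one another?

C1 and C4 have opposite parity, so their axial bonds point in opposite directions.
With opposite-parity carbons, two substituents on the same face are one axial and one equatorial; opposite faces give both axial or both equatorial.
Here the groups are axial/axial → opposite face → trans.

trans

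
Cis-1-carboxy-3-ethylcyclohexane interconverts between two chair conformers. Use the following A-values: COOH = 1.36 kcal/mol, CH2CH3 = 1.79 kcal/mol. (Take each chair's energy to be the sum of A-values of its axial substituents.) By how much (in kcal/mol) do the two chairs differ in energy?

C1 and C3 have the same parity, so for the cis isomer the two substituents are e,e in one chair and a,a in the other.
Chair I (carboxyl axial, ethyl axial): E = 3.15 kcal/mol.
Chair II (carboxyl equatorial, ethyl equatorial): E = 0.00 kcal/mol.
ΔE = 3.15 − 0.00 = 3.15 kcal/mol; chair II is more stable.

3.15 kcal/mol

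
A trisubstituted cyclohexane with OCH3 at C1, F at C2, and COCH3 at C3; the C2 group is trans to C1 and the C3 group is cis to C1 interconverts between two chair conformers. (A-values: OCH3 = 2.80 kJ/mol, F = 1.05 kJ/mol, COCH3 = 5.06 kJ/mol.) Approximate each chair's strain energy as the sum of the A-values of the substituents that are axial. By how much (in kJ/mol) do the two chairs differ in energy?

8.91 kJ/mol

Chair I (methoxy axial, fluoro axial, acetyl axial): E = 8.91 kJ/mol.
Chair II (methoxy equatorial, fluoro equatorial, acetyl equatorial): E = 0.00 kJ/mol.
ΔE = 8.91 − 0.00 = 8.91 kJ/mol; chair II is more stable.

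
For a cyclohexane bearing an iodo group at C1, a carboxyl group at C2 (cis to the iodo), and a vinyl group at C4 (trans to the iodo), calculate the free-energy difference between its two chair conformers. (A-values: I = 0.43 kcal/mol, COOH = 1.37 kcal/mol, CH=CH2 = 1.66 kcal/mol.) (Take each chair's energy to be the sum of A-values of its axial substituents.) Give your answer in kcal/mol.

Chair I (iodo axial, carboxyl equatorial, vinyl axial): E = 2.09 kcal/mol.
Chair II (iodo equatorial, carboxyl axial, vinyl equatorial): E = 1.37 kcal/mol.
ΔE = 2.09 − 1.37 = 0.72 kcal/mol; chair II is more stable.

0.72 kcal/mol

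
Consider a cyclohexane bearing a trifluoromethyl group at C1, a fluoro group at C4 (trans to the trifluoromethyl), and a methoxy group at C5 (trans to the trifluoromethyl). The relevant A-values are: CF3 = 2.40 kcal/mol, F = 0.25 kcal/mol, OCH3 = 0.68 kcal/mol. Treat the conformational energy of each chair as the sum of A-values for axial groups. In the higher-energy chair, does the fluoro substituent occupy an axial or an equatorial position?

Chair I (trifluoromethyl axial, fluoro axial, methoxy equatorial): E = 2.65 kcal/mol.
Chair II (trifluoromethyl equatorial, fluoro equatorial, methoxy axial): E = 0.68 kcal/mol.
Chair I is the less stable (higher-energy) conformer, and in that chair the fluoro group is axial.

axial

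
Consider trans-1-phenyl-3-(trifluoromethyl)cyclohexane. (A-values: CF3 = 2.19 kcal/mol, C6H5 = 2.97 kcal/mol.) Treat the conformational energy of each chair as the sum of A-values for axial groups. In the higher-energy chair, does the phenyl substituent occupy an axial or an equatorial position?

C1 and C3 have the same parity, so for the trans isomer the two substituents are one axial and one equatorial in each chair.
Chair I (trifluoromethyl axial, phenyl equatorial): E = 2.19 kcal/mol.
Chair II (trifluoromethyl equatorial, phenyl axial): E = 2.97 kcal/mol.
Chair II is the less stable (higher-energy) conformer, and in that chair the phenyl group is axial.

axial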